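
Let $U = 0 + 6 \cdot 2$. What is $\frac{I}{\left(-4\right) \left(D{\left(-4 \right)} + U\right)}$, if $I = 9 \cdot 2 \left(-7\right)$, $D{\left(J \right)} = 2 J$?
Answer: $\frac{63}{8} \approx 7.875$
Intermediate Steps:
$I = -126$ ($I = 18 \left(-7\right) = -126$)
$U = 12$ ($U = 0 + 12 = 12$)
$\frac{I}{\left(-4\right) \left(D{\left(-4 \right)} + U\right)} = - \frac{126}{\left(-4\right) \left(2 \left(-4\right) + 12\right)} = - \frac{126}{\left(-4\right) \left(-8 + 12\right)} = - \frac{126}{\left(-4\right) 4} = - \frac{126}{-16} = \left(-126\right) \left(- \frac{1}{16}\right) = \frac{63}{8}$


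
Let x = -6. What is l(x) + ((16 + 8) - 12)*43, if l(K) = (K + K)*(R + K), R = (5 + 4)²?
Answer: -384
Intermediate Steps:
R = 81 (R = 9² = 81)
l(K) = 2*K*(81 + K) (l(K) = (K + K)*(81 + K) = (2*K)*(81 + K) = 2*K*(81 + K))
l(x) + ((16 + 8) - 12)*43 = 2*(-6)*(81 - 6) + ((16 + 8) - 12)*43 = 2*(-6)*75 + (24 - 12)*43 = -900 + 12*43 = -900 + 516 = -384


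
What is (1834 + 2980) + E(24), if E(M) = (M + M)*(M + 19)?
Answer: 6878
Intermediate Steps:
E(M) = 2*M*(19 + M) (E(M) = (2*M)*(19 + M) = 2*M*(19 + M))
(1834 + 2980) + E(24) = (1834 + 2980) + 2*24*(19 + 24) = 4814 + 2*24*43 = 4814 + 2064 = 6878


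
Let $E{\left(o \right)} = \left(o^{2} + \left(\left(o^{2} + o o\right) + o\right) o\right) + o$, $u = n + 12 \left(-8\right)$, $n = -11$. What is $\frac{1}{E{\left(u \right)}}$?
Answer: $- \frac{1}{2427295} \approx -4.1198 \cdot 10^{-7}$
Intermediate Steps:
$u = -107$ ($u = -11 + 12 \left(-8\right) = -11 - 96 = -107$)
$E{\left(o \right)} = o + o^{2} + o \left(o + 2 o^{2}\right)$ ($E{\left(o \right)} = \left(o^{2} + \left(\left(o^{2} + o^{2}\right) + o\right) o\right) + o = \left(o^{2} + \left(2 o^{2} + o\right) o\right) + o = \left(o^{2} + \left(o + 2 o^{2}\right) o\right) + o = \left(o^{2} + o \left(o + 2 o^{2}\right)\right) + o = o + o^{2} + o \left(o + 2 o^{2}\right)$)
$\frac{1}{E{\left(u \right)}} = \frac{1}{\left(-107\right) \left(1 + 2 \left(-107\right) + 2 \left(-107\right)^{2}\right)} = \frac{1}{\left(-107\right) \left(1 - 214 + 2 \cdot 11449\right)} = \frac{1}{\left(-107\right) \left(1 - 214 + 22898\right)} = \frac{1}{\left(-107\right) 22685} = \frac{1}{-2427295} = - \frac{1}{2427295}$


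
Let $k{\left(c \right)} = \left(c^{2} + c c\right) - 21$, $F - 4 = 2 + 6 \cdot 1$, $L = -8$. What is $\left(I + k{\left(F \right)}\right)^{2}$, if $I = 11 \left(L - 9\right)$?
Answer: $6400$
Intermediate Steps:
$F = 12$ ($F = 4 + \left(2 + 6 \cdot 1\right) = 4 + \left(2 + 6\right) = 4 + 8 = 12$)
$k{\left(c \right)} = -21 + 2 c^{2}$ ($k{\left(c \right)} = \left(c^{2} + c^{2}\right) - 21 = 2 c^{2} - 21 = -21 + 2 c^{2}$)
$I = -187$ ($I = 11 \left(-8 - 9\right) = 11 \left(-17\right) = -187$)
$\left(I + k{\left(F \right)}\right)^{2} = \left(-187 - \left(21 - 2 \cdot 12^{2}\right)\right)^{2} = \left(-187 + \left(-21 + 2 \cdot 144\right)\right)^{2} = \left(-187 + \left(-21 + 288\right)\right)^{2} = \left(-187 + 267\right)^{2} = 80^{2} = 6400$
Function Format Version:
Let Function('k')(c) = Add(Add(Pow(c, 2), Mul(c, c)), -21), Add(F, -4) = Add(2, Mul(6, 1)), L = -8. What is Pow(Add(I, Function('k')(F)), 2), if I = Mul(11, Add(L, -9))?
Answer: 6400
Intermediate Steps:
F = 12 (F = Add(4, Add(2, Mul(6, 1))) = Add(4, Add(2, 6)) = Add(4, 8) = 12)
Function('k')(c) = Add(-21, Mul(2, Pow(c, 2))) (Function('k')(c) = Add(Add(Pow(c, 2), Pow(c, 2)), -21) = Add(Mul(2, Pow(c, 2)), -21) = Add(-21, Mul(2, Pow(c, 2))))
I = -187 (I = Mul(11, Add(-8, -9)) = Mul(11, -17) = -187)
Pow(Add(I, Function('k')(F)), 2) = Pow(Add(-187, Add(-21, Mul(2, Pow(12, 2)))), 2) = Pow(Add(-187, Add(-21, Mul(2, 144))), 2) = Pow(Add(-187, Add(-21, 288)), 2) = Pow(Add(-187, 267), 2) = Pow(80, 2) = 6400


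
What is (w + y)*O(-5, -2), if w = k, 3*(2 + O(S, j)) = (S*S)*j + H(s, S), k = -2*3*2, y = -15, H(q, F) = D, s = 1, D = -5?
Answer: 549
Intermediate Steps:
H(q, F) = -5
k = -12 (k = -6*2 = -12)
O(S, j) = -11/3 + j*S**2/3 (O(S, j) = -2 + ((S*S)*j - 5)/3 = -2 + (S**2*j - 5)/3 = -2 + (j*S**2 - 5)/3 = -2 + (-5 + j*S**2)/3 = -2 + (-5/3 + j*S**2/3) = -11/3 + j*S**2/3)
w = -12
(w + y)*O(-5, -2) = (-12 - 15)*(-11/3 + (1/3)*(-2)*(-5)**2) = -27*(-11/3 + (1/3)*(-2)*25) = -27*(-11/3 - 50/3) = -27*(-61/3) = 549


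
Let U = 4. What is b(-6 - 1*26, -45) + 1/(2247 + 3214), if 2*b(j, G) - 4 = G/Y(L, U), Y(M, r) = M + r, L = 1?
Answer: -27303/10922 ≈ -2.4998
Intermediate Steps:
b(j, G) = 2 + G/10 (b(j, G) = 2 + (G/(1 + 4))/2 = 2 + (G/5)/2 = 2 + G/10)
b(-6 - 1*26, -45) + 1/(2247 + 3214) = (2 + (⅒)*(-45)) + 1/(2247 + 3214) = (2 - 9/2) + 1/5461 = -5/2 + 1/5461 = -27303/10922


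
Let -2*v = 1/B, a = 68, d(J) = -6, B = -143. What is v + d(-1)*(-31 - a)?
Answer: 169885/286 ≈ 594.00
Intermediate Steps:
v = 1/286 (v = -½/(-143) = -½*(-1/143) = 1/286 ≈ 0.0034965)
v + d(-1)*(-31 - a) = 1/286 - 6*(-31 - 1*68) = 1/286 - 6*(-31 - 68) = 1/286 - 6*(-99) = 1/286 + 594 = 169885/286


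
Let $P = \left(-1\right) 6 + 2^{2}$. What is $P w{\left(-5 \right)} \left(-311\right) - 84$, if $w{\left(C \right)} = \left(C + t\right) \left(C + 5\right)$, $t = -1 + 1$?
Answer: $-84$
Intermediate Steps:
$t = 0$
$P = -2$ ($P = -6 + 4 = -2$)
$w{\left(C \right)} = C \left(5 + C\right)$ ($w{\left(C \right)} = \left(C + 0\right) \left(C + 5\right) = C \left(5 + C\right)$)
$P w{\left(-5 \right)} \left(-311\right) - 84 = - 2 \left(- 5 \left(5 - 5\right)\right) \left(-311\right) - 84 = - 2 \left(\left(-5\right) 0\right) \left(-311\right) - 84 = \left(-2\right) 0 \left(-311\right) - 84 = 0 \left(-311\right) - 84 = 0 - 84 = -84$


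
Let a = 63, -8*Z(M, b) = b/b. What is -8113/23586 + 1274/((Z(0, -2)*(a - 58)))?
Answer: -240429077/117930 ≈ -2038.7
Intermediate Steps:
Z(M, b) = -⅛ (Z(M, b) = -b/(8*b) = -⅛*1 = -⅛)
-8113/23586 + 1274/((Z(0, -2)*(a - 58))) = -8113/23586 + 1274/((-(63 - 58)/8)) = -8113*1/23586 + 1274/((-⅛*5)) = -8113/23586 + 1274/(-5/8) = -8113/23586 + 1274*(-8/5) = -8113/23586 - 10192/5 = -240429077/117930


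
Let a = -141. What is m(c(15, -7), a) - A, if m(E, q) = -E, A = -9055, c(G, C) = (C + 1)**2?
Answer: 9019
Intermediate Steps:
c(G, C) = (1 + C)**2
m(c(15, -7), a) - A = -(1 - 7)**2 - 1*(-9055) = -1*(-6)**2 + 9055 = -1*36 + 9055 = -36 + 9055 = 9019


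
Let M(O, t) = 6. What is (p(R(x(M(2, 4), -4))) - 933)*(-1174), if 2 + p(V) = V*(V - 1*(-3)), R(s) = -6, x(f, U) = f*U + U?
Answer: 1076558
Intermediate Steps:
x(f, U) = U + U*f (x(f, U) = U*f + U = U + U*f)
p(V) = -2 + V*(3 + V) (p(V) = -2 + V*(V - 1*(-3)) = -2 + V*(V + 3) = -2 + V*(3 + V))
(p(R(x(M(2, 4), -4))) - 933)*(-1174) = ((-2 + (-6)**2 + 3*(-6)) - 933)*(-1174) = ((-2 + 36 - 18) - 933)*(-1174) = (16 - 933)*(-1174) = -917*(-1174) = 1076558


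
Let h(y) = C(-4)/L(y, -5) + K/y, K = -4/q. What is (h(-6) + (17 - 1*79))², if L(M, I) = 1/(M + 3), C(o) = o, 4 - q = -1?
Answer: 559504/225 ≈ 2486.7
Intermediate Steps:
q = 5 (q = 4 - 1*(-1) = 4 + 1 = 5)
L(M, I) = 1/(3 + M)
K = -⅘ (K = -4/5 = -4*⅕ = -⅘ ≈ -0.80000)
h(y) = -12 - 4*y - 4/(5*y) (h(y) = -(12 + 4*y) - 4/(5*y) = -4*(3 + y) - 4/(5*y) = (-12 - 4*y) - 4/(5*y) = -12 - 4*y - 4/(5*y))
(h(-6) + (17 - 1*79))² = ((-12 - 4*(-6) - ⅘/(-6)) + (17 - 1*79))² = ((-12 + 24 - ⅘*(-⅙)) + (17 - 79))² = ((-12 + 24 + 2/15) - 62)² = (182/15 - 62)² = (-748/15)² = 559504/225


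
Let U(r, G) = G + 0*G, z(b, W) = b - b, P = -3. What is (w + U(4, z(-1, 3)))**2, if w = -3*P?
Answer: 81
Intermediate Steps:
z(b, W) = 0
w = 9 (w = -3*(-3) = 9)
U(r, G) = G (U(r, G) = G + 0 = G)
(w + U(4, z(-1, 3)))**2 = (9 + 0)**2 = 9**2 = 81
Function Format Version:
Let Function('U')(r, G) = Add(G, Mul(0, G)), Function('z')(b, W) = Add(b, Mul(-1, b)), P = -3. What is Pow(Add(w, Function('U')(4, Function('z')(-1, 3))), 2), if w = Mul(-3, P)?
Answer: 81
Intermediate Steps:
Function('z')(b, W) = 0
w = 9 (w = Mul(-3, -3) = 9)
Function('U')(r, G) = G (Function('U')(r, G) = Add(G, 0) = G)
Pow(Add(w, Function('U')(4, Function('z')(-1, 3))), 2) = Pow(Add(9, 0), 2) = Pow(9, 2) = 81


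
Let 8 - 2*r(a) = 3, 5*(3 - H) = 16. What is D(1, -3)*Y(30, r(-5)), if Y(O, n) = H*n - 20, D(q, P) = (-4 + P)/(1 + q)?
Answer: 287/4 ≈ 71.750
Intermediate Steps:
D(q, P) = (-4 + P)/(1 + q)
H = -1/5 (H = 3 - 1/5*16 = 3 - 16/5 = -1/5 ≈ -0.20000)
r(a) = 5/2 (r(a) = 4 - 1/2*3 = 4 - 3/2 = 5/2)
Y(O, n) = -20 - n/5 (Y(O, n) = -n/5 - 20 = -20 - n/5)
D(1, -3)*Y(30, r(-5)) = ((-4 - 3)/(1 + 1))*(-20 - 1/5*5/2) = (-7/2)*(-20 - 1/2) = ((1/2)*(-7))*(-41/2) = -7/2*(-41/2) = 287/4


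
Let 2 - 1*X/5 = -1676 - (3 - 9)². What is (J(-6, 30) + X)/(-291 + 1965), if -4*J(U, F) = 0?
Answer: 4285/837 ≈ 5.1195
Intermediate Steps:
X = 8570 (X = 10 - 5*(-1676 - (3 - 9)²) = 10 - 5*(-1676 - 1*(-6)²) = 10 - 5*(-1676 - 1*36) = 10 - 5*(-1676 - 36) = 10 - 5*(-1712) = 10 + 8560 = 8570)
J(U, F) = 0 (J(U, F) = -¼*0 = 0)
(J(-6, 30) + X)/(-291 + 1965) = (0 + 8570)/(-291 + 1965) = 8570/1674 = 8570*(1/1674) = 4285/837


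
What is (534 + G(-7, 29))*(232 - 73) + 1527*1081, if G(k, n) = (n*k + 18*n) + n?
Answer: 1790925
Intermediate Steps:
G(k, n) = 19*n + k*n (G(k, n) = (k*n + 18*n) + n = (18*n + k*n) + n = 19*n + k*n)
(534 + G(-7, 29))*(232 - 73) + 1527*1081 = (534 + 29*(19 - 7))*(232 - 73) + 1527*1081 = (534 + 29*12)*159 + 1650687 = (534 + 348)*159 + 1650687 = 882*159 + 1650687 = 140238 + 1650687 = 1790925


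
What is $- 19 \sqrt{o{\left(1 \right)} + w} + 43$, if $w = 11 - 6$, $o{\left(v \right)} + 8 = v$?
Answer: $43 - 19 i \sqrt{2} \approx 43.0 - 26.87 i$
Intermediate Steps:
$o{\left(v \right)} = -8 + v$
$w = 5$
$- 19 \sqrt{o{\left(1 \right)} + w} + 43 = - 19 \sqrt{\left(-8 + 1\right) + 5} + 43 = - 19 \sqrt{-7 + 5} + 43 = - 19 \sqrt{-2} + 43 = - 19 i \sqrt{2} + 43 = 43 - 19 i \sqrt{2}$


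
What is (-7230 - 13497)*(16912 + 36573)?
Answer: -1108583595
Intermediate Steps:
(-7230 - 13497)*(16912 + 36573) = -20727*53485 = -1108583595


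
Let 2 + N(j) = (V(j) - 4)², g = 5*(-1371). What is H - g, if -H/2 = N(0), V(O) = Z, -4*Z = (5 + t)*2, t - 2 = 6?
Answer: 13277/2 ≈ 6638.5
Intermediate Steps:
t = 8 (t = 2 + 6 = 8)
Z = -13/2 (Z = -(5 + 8)*2/4 = -13*2/4 = -¼*26 = -13/2 ≈ -6.5000)
V(O) = -13/2
g = -6855
N(j) = 433/4 (N(j) = -2 + (-13/2 - 4)² = -2 + (-21/2)² = -2 + 441/4 = 433/4)
H = -433/2 (H = -2*433/4 = -433/2 ≈ -216.50)
H - g = -433/2 - 1*(-6855) = -433/2 + 6855 = 13277/2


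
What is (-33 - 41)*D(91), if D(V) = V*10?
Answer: -67340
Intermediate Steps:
D(V) = 10*V
(-33 - 41)*D(91) = (-33 - 41)*(10*91) = -74*910 = -67340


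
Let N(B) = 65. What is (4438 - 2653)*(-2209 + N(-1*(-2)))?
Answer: -3827040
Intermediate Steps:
(4438 - 2653)*(-2209 + N(-1*(-2))) = (4438 - 2653)*(-2209 + 65) = 1785*(-2144) = -3827040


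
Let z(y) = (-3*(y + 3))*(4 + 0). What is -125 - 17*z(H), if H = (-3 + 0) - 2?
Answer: -533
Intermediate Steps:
H = -5 (H = -3 - 2 = -5)
z(y) = -36 - 12*y (z(y) = -3*(3 + y)*4 = (-9 - 3*y)*4 = -36 - 12*y)
-125 - 17*z(H) = -125 - 17*(-36 - 12*(-5)) = -125 - 17*(-36 + 60) = -125 - 17*24 = -125 - 408 = -533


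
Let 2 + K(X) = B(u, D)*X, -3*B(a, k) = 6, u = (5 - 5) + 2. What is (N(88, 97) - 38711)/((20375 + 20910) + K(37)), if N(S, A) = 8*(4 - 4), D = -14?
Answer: -38711/41209 ≈ -0.93938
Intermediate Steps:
u = 2 (u = 0 + 2 = 2)
B(a, k) = -2 (B(a, k) = -⅓*6 = -2)
K(X) = -2 - 2*X
N(S, A) = 0 (N(S, A) = 8*0 = 0)
(N(88, 97) - 38711)/((20375 + 20910) + K(37)) = (0 - 38711)/((20375 + 20910) + (-2 - 2*37)) = -38711/(41285 + (-2 - 74)) = -38711/(41285 - 76) = -38711/41209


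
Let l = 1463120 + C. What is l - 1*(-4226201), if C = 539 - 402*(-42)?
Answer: 5706744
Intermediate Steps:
C = 17423 (C = 539 + 16884 = 17423)
l = 1480543 (l = 1463120 + 17423 = 1480543)
l - 1*(-4226201) = 1480543 - 1*(-4226201) = 1480543 + 4226201 = 5706744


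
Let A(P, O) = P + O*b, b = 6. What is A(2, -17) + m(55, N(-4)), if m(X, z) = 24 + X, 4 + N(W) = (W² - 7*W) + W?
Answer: -21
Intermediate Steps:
N(W) = -4 + W² - 6*W (N(W) = -4 + ((W² - 7*W) + W) = -4 + (W² - 6*W) = -4 + W² - 6*W)
A(P, O) = P + 6*O (A(P, O) = P + O*6 = P + 6*O)
A(2, -17) + m(55, N(-4)) = (2 + 6*(-17)) + (24 + 55) = (2 - 102) + 79 = -100 + 79 = -21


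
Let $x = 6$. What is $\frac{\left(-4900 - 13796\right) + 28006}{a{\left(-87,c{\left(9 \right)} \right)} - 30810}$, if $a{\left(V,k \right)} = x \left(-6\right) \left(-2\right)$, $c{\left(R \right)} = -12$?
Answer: $- \frac{4655}{15369} \approx -0.30288$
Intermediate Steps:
$a{\left(V,k \right)} = 72$ ($a{\left(V,k \right)} = 6 \left(-6\right) \left(-2\right) = \left(-36\right) \left(-2\right) = 72$)
$\frac{\left(-4900 - 13796\right) + 28006}{a{\left(-87,c{\left(9 \right)} \right)} - 30810} = \frac{\left(-4900 - 13796\right) + 28006}{72 - 30810} = \frac{\left(-4900 - 13796\right) + 28006}{-30738} = \left(-18696 + 28006\right) \left(- \frac{1}{30738}\right) = 9310 \left(- \frac{1}{30738}\right) = - \frac{4655}{15369}$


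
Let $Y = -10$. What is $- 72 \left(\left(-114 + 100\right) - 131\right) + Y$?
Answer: $10430$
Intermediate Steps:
$- 72 \left(\left(-114 + 100\right) - 131\right) + Y = - 72 \left(\left(-114 + 100\right) - 131\right) - 10 = - 72 \left(-14 - 131\right) - 10 = \left(-72\right) \left(-145\right) - 10 = 10440 - 10 = 10430$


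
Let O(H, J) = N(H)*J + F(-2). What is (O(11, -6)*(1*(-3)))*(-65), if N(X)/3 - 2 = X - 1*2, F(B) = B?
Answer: -39000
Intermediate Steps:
N(X) = 3*X (N(X) = 6 + 3*(X - 1*2) = 6 + 3*(X - 2) = 6 + 3*(-2 + X) = 6 + (-6 + 3*X) = 3*X)
O(H, J) = -2 + 3*H*J (O(H, J) = (3*H)*J - 2 = 3*H*J - 2 = -2 + 3*H*J)
(O(11, -6)*(1*(-3)))*(-65) = ((-2 + 3*11*(-6))*(1*(-3)))*(-65) = ((-2 - 198)*(-3))*(-65) = -200*(-3)*(-65) = 600*(-65) = -39000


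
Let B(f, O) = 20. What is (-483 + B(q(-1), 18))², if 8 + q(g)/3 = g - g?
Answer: 214369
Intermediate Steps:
q(g) = -24 (q(g) = -24 + 3*(g - g) = -24 + 3*0 = -24 + 0 = -24)
(-483 + B(q(-1), 18))² = (-483 + 20)² = (-463)² = 214369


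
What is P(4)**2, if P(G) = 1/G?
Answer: 1/16 ≈ 0.062500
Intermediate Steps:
P(4)**2 = (1/4)**2 = 1/16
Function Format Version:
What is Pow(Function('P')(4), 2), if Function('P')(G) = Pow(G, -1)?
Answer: Rational(1, 16) ≈ 0.062500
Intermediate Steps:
Pow(Function('P')(4), 2) = Pow(Pow(4, -1), 2) = Pow(Rational(1, 4), 2) = Rational(1, 16)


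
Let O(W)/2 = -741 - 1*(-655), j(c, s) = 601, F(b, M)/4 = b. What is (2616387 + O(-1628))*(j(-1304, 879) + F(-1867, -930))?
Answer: -17965548405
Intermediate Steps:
F(b, M) = 4*b
O(W) = -172 (O(W) = 2*(-741 - 1*(-655)) = 2*(-741 + 655) = 2*(-86) = -172)
(2616387 + O(-1628))*(j(-1304, 879) + F(-1867, -930)) = (2616387 - 172)*(601 + 4*(-1867)) = 2616215*(601 - 7468) = 2616215*(-6867) = -17965548405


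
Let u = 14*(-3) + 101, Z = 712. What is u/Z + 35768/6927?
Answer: 25875509/4932024 ≈ 5.2464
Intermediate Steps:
u = 59 (u = -42 + 101 = 59)
u/Z + 35768/6927 = 59/712 + 35768/6927 = 25875509/4932024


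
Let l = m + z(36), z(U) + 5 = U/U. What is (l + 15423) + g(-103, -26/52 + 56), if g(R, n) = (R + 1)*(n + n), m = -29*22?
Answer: 3459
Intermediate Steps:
z(U) = -4 (z(U) = -5 + U/U = -5 + 1 = -4)
m = -638
g(R, n) = 2*n*(1 + R) (g(R, n) = (1 + R)*(2*n) = 2*n*(1 + R))
l = -642 (l = -638 - 4 = -642)
(l + 15423) + g(-103, -26/52 + 56) = (-642 + 15423) + 2*(-26/52 + 56)*(1 - 103) = 14781 + 2*(-26*1/52 + 56)*(-102) = 14781 + 2*(-1/2 + 56)*(-102) = 14781 + 2*(111/2)*(-102) = 14781 - 11322 = 3459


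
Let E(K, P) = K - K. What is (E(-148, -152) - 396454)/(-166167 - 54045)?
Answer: 198227/110106 ≈ 1.8003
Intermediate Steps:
E(K, P) = 0
(E(-148, -152) - 396454)/(-166167 - 54045) = (0 - 396454)/(-166167 - 54045) = -396454/(-220212) = -396454*(-1/220212) = 198227/110106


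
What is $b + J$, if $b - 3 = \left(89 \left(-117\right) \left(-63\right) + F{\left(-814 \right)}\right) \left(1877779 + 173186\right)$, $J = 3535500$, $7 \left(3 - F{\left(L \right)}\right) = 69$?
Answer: $1345461480078$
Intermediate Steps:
$F{\left(L \right)} = - \frac{48}{7}$ ($F{\left(L \right)} = 3 - \frac{69}{7} = - \frac{48}{7}$)
$b = 1345457944578$ ($b = 3 + \left(89 \left(-117\right) \left(-63\right) - \frac{48}{7}\right) \left(1877779 + 173186\right) = 3 + \left(\left(-10413\right) \left(-63\right) - \frac{48}{7}\right) 2050965 = 3 + \left(656019 - \frac{48}{7}\right) 2050965 = 3 + \frac{4592085}{7} \cdot 2050965 = 3 + 1345457944575 = 1345457944578$)
$b + J = 1345457944578 + 3535500 = 1345461480078$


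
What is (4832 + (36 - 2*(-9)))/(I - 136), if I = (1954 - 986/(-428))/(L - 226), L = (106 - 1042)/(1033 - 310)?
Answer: -57276095912/1695153321 ≈ -33.788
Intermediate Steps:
L = -312/241 (L = -936/723 = -936*1/723 = -312/241 ≈ -1.2946)
I = -100894409/11722492 (I = (1954 - 986/(-428))/(-312/241 - 226) = (1954 - 986*(-1/428))/(-54778/241) = (1954 + 493/214)*(-241/54778) = (418649/214)*(-241/54778) = -100894409/11722492 ≈ -8.6069)
(4832 + (36 - 2*(-9)))/(I - 136) = (4832 + (36 - 2*(-9)))/(-100894409/11722492 - 136) = (4832 + (36 + 18))/(-1695153321/11722492) = (4832 + 54)*(-11722492/1695153321) = 4886*(-11722492/1695153321) = -57276095912/1695153321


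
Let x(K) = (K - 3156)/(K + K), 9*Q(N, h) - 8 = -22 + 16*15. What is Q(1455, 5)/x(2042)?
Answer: -461492/5013 ≈ -92.059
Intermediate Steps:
Q(N, h) = 226/9 (Q(N, h) = 8/9 + (-22 + 16*15)/9 = 8/9 + (-22 + 240)/9 = 8/9 + (⅑)*218 = 8/9 + 218/9 = 226/9)
x(K) = (-3156 + K)/(2*K) (x(K) = (-3156 + K)/((2*K)) = (-3156 + K)*(1/(2*K)) = (-3156 + K)/(2*K))
Q(1455, 5)/x(2042) = 226/(9*(((½)*(-3156 + 2042)/2042))) = 226/(9*(((½)*(1/2042)*(-1114)))) = 226/(9*(-557/2042)) = (226/9)*(-2042/557) = -461492/5013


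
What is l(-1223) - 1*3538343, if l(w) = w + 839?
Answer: -3538727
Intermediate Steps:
l(w) = 839 + w
l(-1223) - 1*3538343 = (839 - 1223) - 1*3538343 = -384 - 3538343 = -3538727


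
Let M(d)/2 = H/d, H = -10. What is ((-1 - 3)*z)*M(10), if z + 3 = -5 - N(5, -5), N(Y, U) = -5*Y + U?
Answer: 176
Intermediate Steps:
N(Y, U) = U - 5*Y
z = 22 (z = -3 + (-5 - (-5 - 5*5)) = -3 + (-5 - (-5 - 25)) = -3 + (-5 - 1*(-30)) = -3 + (-5 + 30) = -3 + 25 = 22)
M(d) = -20/d (M(d) = 2*(-10/d) = -20/d)
((-1 - 3)*z)*M(10) = ((-1 - 3)*22)*(-20/10) = (-4*22)*(-20*⅒) = -88*(-2) = 176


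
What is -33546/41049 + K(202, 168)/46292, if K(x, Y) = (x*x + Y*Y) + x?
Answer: 214818473/316706718 ≈ 0.67829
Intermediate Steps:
K(x, Y) = x + Y² + x² (K(x, Y) = (x² + Y²) + x = (Y² + x²) + x = x + Y² + x²)
-33546/41049 + K(202, 168)/46292 = -33546/41049 + (202 + 168² + 202²)/46292 = -33546*1/41049 + (202 + 28224 + 40804)*(1/46292) = -11182/13683 + 69230*(1/46292) = -11182/13683 + 34615/23146 = 214818473/316706718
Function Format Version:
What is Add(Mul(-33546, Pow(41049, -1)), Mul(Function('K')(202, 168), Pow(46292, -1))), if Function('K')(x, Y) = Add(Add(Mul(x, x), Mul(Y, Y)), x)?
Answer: Rational(214818473, 316706718) ≈ 0.67829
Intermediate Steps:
Function('K')(x, Y) = Add(x, Pow(Y, 2), Pow(x, 2)) (Function('K')(x, Y) = Add(Add(Pow(x, 2), Pow(Y, 2)), x) = Add(Add(Pow(Y, 2), Pow(x, 2)), x) = Add(x, Pow(Y, 2), Pow(x, 2)))
Add(Mul(-33546, Pow(41049, -1)), Mul(Function('K')(202, 168), Pow(46292, -1))) = Add(Mul(-33546, Pow(41049, -1)), Mul(Add(202, Pow(168, 2), Pow(202, 2)), Pow(46292, -1))) = Add(Mul(-33546, Rational(1, 41049)), Mul(Add(202, 28224, 40804), Rational(1, 46292))) = Add(Rational(-11182, 13683), Mul(69230, Rational(1, 46292))) = Add(Rational(-11182, 13683), Rational(34615, 23146)) = Rational(214818473, 316706718)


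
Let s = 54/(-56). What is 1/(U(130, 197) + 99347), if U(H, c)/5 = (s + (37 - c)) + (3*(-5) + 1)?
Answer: 28/2757221 ≈ 1.0155e-5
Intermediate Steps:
s = -27/28 (s = 54*(-1/56) = -27/28 ≈ -0.96429)
U(H, c) = 3085/28 - 5*c (U(H, c) = 5*((-27/28 + (37 - c)) + (3*(-5) + 1)) = 5*((1009/28 - c) + (-15 + 1)) = 5*((1009/28 - c) - 14) = 5*(617/28 - c) = 3085/28 - 5*c)
1/(U(130, 197) + 99347) = 1/((3085/28 - 5*197) + 99347) = 1/((3085/28 - 985) + 99347) = 1/(-24495/28 + 99347) = 1/(2757221/28) = 28/2757221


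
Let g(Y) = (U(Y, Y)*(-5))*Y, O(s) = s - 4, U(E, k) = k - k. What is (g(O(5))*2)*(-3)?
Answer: 0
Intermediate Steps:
U(E, k) = 0
O(s) = -4 + s
g(Y) = 0 (g(Y) = (0*(-5))*Y = 0*Y = 0)
(g(O(5))*2)*(-3) = (0*2)*(-3) = 0*(-3) = 0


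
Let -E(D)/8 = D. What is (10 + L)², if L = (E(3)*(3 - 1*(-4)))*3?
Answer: 244036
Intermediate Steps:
E(D) = -8*D
L = -504 (L = ((-8*3)*(3 - 1*(-4)))*3 = -24*(3 + 4)*3 = -24*7*3 = -168*3 = -504)
(10 + L)² = (10 - 504)² = (-494)² = 244036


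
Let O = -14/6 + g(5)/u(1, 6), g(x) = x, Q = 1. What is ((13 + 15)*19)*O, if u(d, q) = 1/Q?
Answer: 4256/3 ≈ 1418.7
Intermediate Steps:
u(d, q) = 1 (u(d, q) = 1/1 = 1)
O = 8/3 (O = -14/6 + 5/1 = -14*⅙ + 5*1 = -7/3 + 5 = 8/3 ≈ 2.6667)
((13 + 15)*19)*O = ((13 + 15)*19)*(8/3) = (28*19)*(8/3) = 532*(8/3) = 4256/3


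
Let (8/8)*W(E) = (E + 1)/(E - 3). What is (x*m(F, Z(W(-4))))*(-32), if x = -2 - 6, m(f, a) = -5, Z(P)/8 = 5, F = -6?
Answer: -1280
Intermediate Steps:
W(E) = (1 + E)/(-3 + E) (W(E) = (E + 1)/(E - 3) = (1 + E)/(-3 + E))
Z(P) = 40 (Z(P) = 8*5 = 40)
x = -8
(x*m(F, Z(W(-4))))*(-32) = -8*(-5)*(-32) = 40*(-32) = -1280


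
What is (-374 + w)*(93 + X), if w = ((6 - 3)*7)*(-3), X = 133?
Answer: -98762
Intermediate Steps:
w = -63 (w = (3*7)*(-3) = 21*(-3) = -63)
(-374 + w)*(93 + X) = (-374 - 63)*(93 + 133) = -437*226 = -98762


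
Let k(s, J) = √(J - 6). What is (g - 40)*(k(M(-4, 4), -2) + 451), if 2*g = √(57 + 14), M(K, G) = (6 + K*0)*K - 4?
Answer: -(80 - √71)*(451 + 2*I*√2)/2 ≈ -16140.0 - 101.22*I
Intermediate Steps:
M(K, G) = -4 + 6*K (M(K, G) = (6 + 0)*K - 4 = 6*K - 4 = -4 + 6*K)
k(s, J) = √(-6 + J)
g = √71/2 (g = √(57 + 14)/2 = √71/2 ≈ 4.2131)
(g - 40)*(k(M(-4, 4), -2) + 451) = (√71/2 - 40)*(√(-6 - 2) + 451) = (-40 + √71/2)*(√(-8) + 451) = (-40 + √71/2)*(2*I*√2 + 451) = (-40 + √71/2)*(451 + 2*I*√2)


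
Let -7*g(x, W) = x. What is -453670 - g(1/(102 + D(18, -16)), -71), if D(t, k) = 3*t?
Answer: -495407639/1092 ≈ -4.5367e+5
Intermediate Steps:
g(x, W) = -x/7
-453670 - g(1/(102 + D(18, -16)), -71) = -453670 - (-1)/(7*(102 + 3*18)) = -453670 - (-1)/(7*(102 + 54)) = -453670 - (-1)/(7*156) = -453670 - 1*(-1/1092) = -453670 + 1/1092 = -495407639/1092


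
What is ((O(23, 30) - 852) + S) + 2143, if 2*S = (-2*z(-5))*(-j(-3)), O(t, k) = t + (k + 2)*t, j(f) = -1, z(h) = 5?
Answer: 2045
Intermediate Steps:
O(t, k) = t + t*(2 + k) (O(t, k) = t + (2 + k)*t = t + t*(2 + k))
S = -5 (S = ((-2*5)*(-1*(-1)))/2 = (-10*1)/2 = (½)*(-10) = -5)
((O(23, 30) - 852) + S) + 2143 = ((23*(3 + 30) - 852) - 5) + 2143 = ((23*33 - 852) - 5) + 2143 = ((759 - 852) - 5) + 2143 = (-93 - 5) + 2143 = -98 + 2143 = 2045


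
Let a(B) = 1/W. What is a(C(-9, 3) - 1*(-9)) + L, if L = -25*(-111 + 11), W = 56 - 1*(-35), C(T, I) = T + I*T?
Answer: 227501/91 ≈ 2500.0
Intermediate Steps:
W = 91 (W = 56 + 35 = 91)
a(B) = 1/91
L = 2500 (L = -25*(-100) = 2500)
a(C(-9, 3) - 1*(-9)) + L = 1/91 + 2500 = 227501/91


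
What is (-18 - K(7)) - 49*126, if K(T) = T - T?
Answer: -6192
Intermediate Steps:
K(T) = 0
(-18 - K(7)) - 49*126 = (-18 - 1*0) - 49*126 = (-18 + 0) - 6174 = -18 - 6174 = -6192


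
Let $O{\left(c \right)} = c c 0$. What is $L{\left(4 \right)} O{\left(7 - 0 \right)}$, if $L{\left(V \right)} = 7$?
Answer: $0$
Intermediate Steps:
$O{\left(c \right)} = 0$ ($O{\left(c \right)} = c^{2} \cdot 0 = 0$)
$L{\left(4 \right)} O{\left(7 - 0 \right)} = 7 \cdot 0 = 0$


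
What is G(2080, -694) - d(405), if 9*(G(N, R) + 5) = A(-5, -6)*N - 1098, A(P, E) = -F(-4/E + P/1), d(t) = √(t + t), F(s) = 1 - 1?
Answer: -127 - 9*√10 ≈ -155.46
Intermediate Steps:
F(s) = 0
d(t) = √2*√t (d(t) = √(2*t) = √2*√t)
A(P, E) = 0 (A(P, E) = -1*0 = 0)
G(N, R) = -127 (G(N, R) = -5 + (0*N - 1098)/9 = -5 + (0 - 1098)/9 = -5 + (⅑)*(-1098) = -5 - 122 = -127)
G(2080, -694) - d(405) = -127 - √2*√405 = -127 - √2*9*√5 = -127 - 9*√10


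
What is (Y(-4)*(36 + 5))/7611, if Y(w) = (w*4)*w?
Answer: 2624/7611 ≈ 0.34476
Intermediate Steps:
Y(w) = 4*w² (Y(w) = (4*w)*w = 4*w²)
(Y(-4)*(36 + 5))/7611 = ((4*(-4)²)*(36 + 5))/7611 = ((4*16)*41)*(1/7611) = (64*41)*(1/7611) = 2624*(1/7611) = 2624/7611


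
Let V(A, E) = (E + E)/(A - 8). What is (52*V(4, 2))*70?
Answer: -3640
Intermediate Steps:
V(A, E) = 2*E/(-8 + A) (V(A, E) = (2*E)/(-8 + A) = 2*E/(-8 + A))
(52*V(4, 2))*70 = (52*(2*2/(-8 + 4)))*70 = (52*(2*2/(-4)))*70 = (52*(2*2*(-1/4)))*70 = (52*(-1))*70 = -52*70 = -3640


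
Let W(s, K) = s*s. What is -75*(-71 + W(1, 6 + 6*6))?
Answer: 5250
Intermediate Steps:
W(s, K) = s²
-75*(-71 + W(1, 6 + 6*6)) = -75*(-71 + 1²) = -75*(-71 + 1) = -75*(-70) = 5250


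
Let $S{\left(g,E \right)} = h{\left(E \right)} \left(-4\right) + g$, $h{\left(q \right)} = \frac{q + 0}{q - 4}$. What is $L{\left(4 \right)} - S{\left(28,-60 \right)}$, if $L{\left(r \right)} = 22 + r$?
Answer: $\frac{7}{4} \approx 1.75$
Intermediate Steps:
$h{\left(q \right)} = \frac{q}{-4 + q}$
$S{\left(g,E \right)} = g - \frac{4 E}{-4 + E}$ ($S{\left(g,E \right)} = \frac{E}{-4 + E} \left(-4\right) + g = - \frac{4 E}{-4 + E} + g = g - \frac{4 E}{-4 + E}$)
$L{\left(4 \right)} - S{\left(28,-60 \right)} = \left(22 + 4\right) - \frac{\left(-4\right) \left(-60\right) + 28 \left(-4 - 60\right)}{-4 - 60} = 26 - \frac{240 + 28 \left(-64\right)}{-64} = 26 - - \frac{240 - 1792}{64} = 26 - \left(- \frac{1}{64}\right) \left(-1552\right) = 26 - \frac{97}{4} = \frac{7}{4}$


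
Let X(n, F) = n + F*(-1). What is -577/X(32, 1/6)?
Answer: -3462/191 ≈ -18.126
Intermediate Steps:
X(n, F) = n - F
-577/X(32, 1/6) = -577/(32 - 1/6) = -577/(32 - 1*⅙) = -577/(32 - ⅙) = -577/191/6 = -577*6/191 = -3462/191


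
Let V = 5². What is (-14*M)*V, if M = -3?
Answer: 1050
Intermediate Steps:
V = 25
(-14*M)*V = -14*(-3)*25 = 42*25 = 1050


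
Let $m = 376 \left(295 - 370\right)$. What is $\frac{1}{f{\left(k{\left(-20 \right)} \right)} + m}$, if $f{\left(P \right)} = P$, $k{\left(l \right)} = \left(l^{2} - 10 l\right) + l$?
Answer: $- \frac{1}{27620} \approx -3.6206 \cdot 10^{-5}$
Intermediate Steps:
$k{\left(l \right)} = l^{2} - 9 l$
$m = -28200$ ($m = 376 \left(-75\right) = -28200$)
$\frac{1}{f{\left(k{\left(-20 \right)} \right)} + m} = \frac{1}{- 20 \left(-9 - 20\right) - 28200} = \frac{1}{\left(-20\right) \left(-29\right) - 28200} = \frac{1}{580 - 28200} = \frac{1}{-27620} = - \frac{1}{27620}$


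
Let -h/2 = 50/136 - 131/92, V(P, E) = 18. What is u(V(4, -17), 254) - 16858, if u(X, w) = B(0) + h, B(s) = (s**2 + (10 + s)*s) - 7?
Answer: -6593389/391 ≈ -16863.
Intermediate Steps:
h = 826/391 (h = -2*(50/136 - 131/92) = -2*(50*(1/136) - 131*1/92) = -2*(25/68 - 131/92) = -2*(-413/391) = 826/391 ≈ 2.1125)
B(s) = -7 + s**2 + s*(10 + s) (B(s) = (s**2 + s*(10 + s)) - 7 = -7 + s**2 + s*(10 + s))
u(X, w) = -1911/391 (u(X, w) = (-7 + 2*0**2 + 10*0) + 826/391 = (-7 + 2*0 + 0) + 826/391 = (-7 + 0 + 0) + 826/391 = -7 + 826/391 = -1911/391)
u(V(4, -17), 254) - 16858 = -1911/391 - 16858 = -6593389/391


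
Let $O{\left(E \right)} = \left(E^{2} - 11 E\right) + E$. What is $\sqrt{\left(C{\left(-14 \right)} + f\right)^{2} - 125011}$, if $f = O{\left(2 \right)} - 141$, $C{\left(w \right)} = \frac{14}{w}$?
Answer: $i \sqrt{100047} \approx 316.3 i$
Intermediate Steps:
$O{\left(E \right)} = E^{2} - 10 E$
$f = -157$ ($f = 2 \left(-10 + 2\right) - 141 = 2 \left(-8\right) - 141 = -16 - 141 = -157$)
$\sqrt{\left(C{\left(-14 \right)} + f\right)^{2} - 125011} = \sqrt{\left(\frac{14}{-14} - 157\right)^{2} - 125011} = \sqrt{\left(14 \left(- \frac{1}{14}\right) - 157\right)^{2} - 125011} = \sqrt{\left(-1 - 157\right)^{2} - 125011} = \sqrt{\left(-158\right)^{2} - 125011} = \sqrt{24964 - 125011} = \sqrt{-100047} = i \sqrt{100047}$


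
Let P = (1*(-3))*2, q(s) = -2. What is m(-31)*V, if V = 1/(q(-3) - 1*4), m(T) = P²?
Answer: -6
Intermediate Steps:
P = -6 (P = -3*2 = -6)
m(T) = 36 (m(T) = (-6)² = 36)
V = -⅙ (V = 1/(-2 - 1*4) = 1/(-2 - 4) = 1/(-6) = -⅙ ≈ -0.16667)
m(-31)*V = 36*(-⅙) = -6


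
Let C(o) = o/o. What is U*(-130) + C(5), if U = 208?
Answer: -27039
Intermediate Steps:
C(o) = 1
U*(-130) + C(5) = 208*(-130) + 1 = -27040 + 1 = -27039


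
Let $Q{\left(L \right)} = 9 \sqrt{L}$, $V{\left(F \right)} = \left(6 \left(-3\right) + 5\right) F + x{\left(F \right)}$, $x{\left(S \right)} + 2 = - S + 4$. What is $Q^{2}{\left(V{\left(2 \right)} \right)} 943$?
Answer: $-1985958$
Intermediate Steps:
$x{\left(S \right)} = 2 - S$ ($x{\left(S \right)} = -2 - \left(-4 + S\right) = 2 - S$)
$V{\left(F \right)} = 2 - 14 F$ ($V{\left(F \right)} = \left(6 \left(-3\right) + 5\right) F - \left(-2 + F\right) = \left(-18 + 5\right) F - \left(-2 + F\right) = - 13 F - \left(-2 + F\right) = 2 - 14 F$)
$Q^{2}{\left(V{\left(2 \right)} \right)} 943 = \left(9 \sqrt{2 - 28}\right)^{2} \cdot 943 = \left(9 \sqrt{-26}\right)^{2} \cdot 943 = \left(9 i \sqrt{26}\right)^{2} \cdot 943 = \left(-2106\right) 943 = -1985958$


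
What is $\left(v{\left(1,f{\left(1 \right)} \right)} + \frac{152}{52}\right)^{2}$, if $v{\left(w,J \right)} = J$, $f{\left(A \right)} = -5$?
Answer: $\frac{729}{169} \approx 4.3136$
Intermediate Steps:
$\left(v{\left(1,f{\left(1 \right)} \right)} + \frac{152}{52}\right)^{2} = \left(-5 + \frac{152}{52}\right)^{2} = \left(-5 + 152 \cdot \frac{1}{52}\right)^{2} = \left(-5 + \frac{38}{13}\right)^{2} = \left(- \frac{27}{13}\right)^{2} = \frac{729}{169}$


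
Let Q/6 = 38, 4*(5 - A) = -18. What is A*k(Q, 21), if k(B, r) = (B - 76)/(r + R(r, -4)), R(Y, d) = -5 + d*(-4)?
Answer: 361/8 ≈ 45.125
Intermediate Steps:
A = 19/2 (A = 5 - ¼*(-18) = 5 + 9/2 = 19/2 ≈ 9.5000)
Q = 228 (Q = 6*38 = 228)
R(Y, d) = -5 - 4*d
k(B, r) = (-76 + B)/(11 + r) (k(B, r) = (B - 76)/(r + (-5 - 4*(-4))) = (-76 + B)/(r + (-5 + 16)) = (-76 + B)/(r + 11) = (-76 + B)/(11 + r))
A*k(Q, 21) = 19*((-76 + 228)/(11 + 21))/2 = 19*(152/32)/2 = 19*((1/32)*152)/2 = (19/2)*(19/4) = 361/8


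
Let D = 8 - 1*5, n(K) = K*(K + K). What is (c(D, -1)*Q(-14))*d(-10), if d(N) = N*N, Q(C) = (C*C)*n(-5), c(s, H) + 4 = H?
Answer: -4900000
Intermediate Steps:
n(K) = 2*K² (n(K) = K*(2*K) = 2*K²)
D = 3 (D = 8 - 5 = 3)
c(s, H) = -4 + H
Q(C) = 50*C² (Q(C) = (C*C)*(2*(-5)²) = C²*(2*25) = C²*50 = 50*C²)
d(N) = N²
(c(D, -1)*Q(-14))*d(-10) = ((-4 - 1)*(50*(-14)²))*(-10)² = -250*196*100 = -5*9800*100 = -49000*100 = -4900000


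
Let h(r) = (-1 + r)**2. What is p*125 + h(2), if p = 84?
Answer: 10501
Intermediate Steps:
p*125 + h(2) = 84*125 + (-1 + 2)**2 = 10500 + 1**2 = 10500 + 1 = 10501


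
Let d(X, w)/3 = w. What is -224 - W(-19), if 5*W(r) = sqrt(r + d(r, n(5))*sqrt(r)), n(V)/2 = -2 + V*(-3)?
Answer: -224 - sqrt(-19 - 102*I*sqrt(19))/5 ≈ -226.92 + 3.0464*I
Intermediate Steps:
n(V) = -4 - 6*V (n(V) = 2*(-2 + V*(-3)) = 2*(-2 - 3*V) = -4 - 6*V)
d(X, w) = 3*w
W(r) = sqrt(r - 102*sqrt(r))/5 (W(r) = sqrt(r + (3*(-4 - 6*5))*sqrt(r))/5 = sqrt(r + (3*(-4 - 30))*sqrt(r))/5 = sqrt(r + (3*(-34))*sqrt(r))/5 = sqrt(r - 102*sqrt(r))/5)
-224 - W(-19) = -224 - sqrt(-19 - 102*I*sqrt(19))/5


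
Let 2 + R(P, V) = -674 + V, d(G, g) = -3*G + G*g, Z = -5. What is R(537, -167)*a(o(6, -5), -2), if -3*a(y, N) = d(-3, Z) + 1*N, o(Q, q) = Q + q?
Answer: 6182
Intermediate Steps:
R(P, V) = -676 + V (R(P, V) = -2 + (-674 + V) = -676 + V)
a(y, N) = -8 - N/3 (a(y, N) = -(-3*(-3 - 5) + 1*N)/3 = -(-3*(-8) + N)/3 = -(24 + N)/3 = -8 - N/3)
R(537, -167)*a(o(6, -5), -2) = (-676 - 167)*(-8 - ⅓*(-2)) = -843*(-8 + ⅔) = -843*(-22/3) = 6182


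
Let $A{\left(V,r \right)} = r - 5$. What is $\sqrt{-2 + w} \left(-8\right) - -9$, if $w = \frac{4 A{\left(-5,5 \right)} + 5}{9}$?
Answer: $9 - \frac{8 i \sqrt{13}}{3} \approx 9.0 - 9.6148 i$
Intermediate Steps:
$A{\left(V,r \right)} = -5 + r$ ($A{\left(V,r \right)} = r - 5 = -5 + r$)
$w = \frac{5}{9}$ ($w = \frac{4 \left(-5 + 5\right) + 5}{9} = \left(4 \cdot 0 + 5\right) \frac{1}{9} = \left(0 + 5\right) \frac{1}{9} = 5 \cdot \frac{1}{9} = \frac{5}{9} \approx 0.55556$)
$\sqrt{-2 + w} \left(-8\right) - -9 = \sqrt{-2 + \frac{5}{9}} \left(-8\right) - -9 = \sqrt{- \frac{13}{9}} \left(-8\right) + \left(-4 + 13\right) = \frac{i \sqrt{13}}{3} \left(-8\right) + 9 = - \frac{8 i \sqrt{13}}{3} + 9 = 9 - \frac{8 i \sqrt{13}}{3}$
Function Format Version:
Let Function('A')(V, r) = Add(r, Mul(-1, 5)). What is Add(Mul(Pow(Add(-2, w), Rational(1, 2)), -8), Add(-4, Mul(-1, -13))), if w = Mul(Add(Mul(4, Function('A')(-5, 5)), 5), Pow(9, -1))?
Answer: Add(9, Mul(Rational(-8, 3), I, Pow(13, Rational(1, 2)))) ≈ Add(9.0000, Mul(-9.6148, I))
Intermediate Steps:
Function('A')(V, r) = Add(-5, r) (Function('A')(V, r) = Add(r, -5) = Add(-5, r))
w = Rational(5, 9) (w = Mul(Add(Mul(4, Add(-5, 5)), 5), Pow(9, -1)) = Mul(Add(Mul(4, 0), 5), Rational(1, 9)) = Mul(Add(0, 5), Rational(1, 9)) = Mul(5, Rational(1, 9)) = Rational(5, 9) ≈ 0.55556)
Add(Mul(Pow(Add(-2, w), Rational(1, 2)), -8), Add(-4, Mul(-1, -13))) = Add(Mul(Pow(Add(-2, Rational(5, 9)), Rational(1, 2)), -8), Add(-4, Mul(-1, -13))) = Add(Mul(Pow(Rational(-13, 9), Rational(1, 2)), -8), Add(-4, 13)) = Add(Mul(Mul(Rational(1, 3), I, Pow(13, Rational(1, 2))), -8), 9) = Add(Mul(Rational(-8, 3), I, Pow(13, Rational(1, 2))), 9) = Add(9, Mul(Rational(-8, 3), I, Pow(13, Rational(1, 2))))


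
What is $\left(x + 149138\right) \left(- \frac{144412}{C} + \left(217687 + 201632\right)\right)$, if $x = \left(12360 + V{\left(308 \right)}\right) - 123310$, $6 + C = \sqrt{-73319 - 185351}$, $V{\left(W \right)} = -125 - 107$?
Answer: $\frac{2058756359464908}{129353} + \frac{2740650936 i \sqrt{258670}}{129353} \approx 1.5916 \cdot 10^{10} + 1.0776 \cdot 10^{7} i$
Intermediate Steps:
$V{\left(W \right)} = -232$ ($V{\left(W \right)} = -125 - 107 = -232$)
$C = -6 + i \sqrt{258670}$ ($C = -6 + \sqrt{-73319 - 185351} = -6 + \sqrt{-258670} = -6 + i \sqrt{258670} \approx -6.0 + 508.6 i$)
$x = -111182$ ($x = \left(12360 - 232\right) - 123310 = 12128 - 123310 = -111182$)
$\left(x + 149138\right) \left(- \frac{144412}{C} + \left(217687 + 201632\right)\right) = \left(-111182 + 149138\right) \left(- \frac{144412}{-6 + i \sqrt{258670}} + \left(217687 + 201632\right)\right) = 37956 \left(- \frac{144412}{-6 + i \sqrt{258670}} + 419319\right) = 37956 \left(419319 - \frac{144412}{-6 + i \sqrt{258670}}\right) = 15915671964 - \frac{5481301872}{-6 + i \sqrt{258670}}$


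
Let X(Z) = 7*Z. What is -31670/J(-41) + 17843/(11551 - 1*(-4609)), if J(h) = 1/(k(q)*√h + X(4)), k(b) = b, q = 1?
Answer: -14330023757/16160 - 31670*I*√41 ≈ -8.8676e+5 - 2.0279e+5*I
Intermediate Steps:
J(h) = 1/(28 + √h) (J(h) = 1/(1*√h + 7*4) = 1/(√h + 28) = 1/(28 + √h))
-31670/J(-41) + 17843/(11551 - 1*(-4609)) = -(886760 + 31670*I*√41) + 17843/(11551 - 1*(-4609)) = -(886760 + 31670*I*√41) + 17843/(11551 + 4609) = -31670*(28 + I*√41) + 17843/16160 = (-886760 - 31670*I*√41) + 17843*(1/16160) = (-886760 - 31670*I*√41) + 17843/16160 = -14330023757/16160 - 31670*I*√41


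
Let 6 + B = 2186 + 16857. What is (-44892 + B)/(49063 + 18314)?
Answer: -25855/67377 ≈ -0.38374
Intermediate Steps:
B = 19037 (B = -6 + (2186 + 16857) = -6 + 19043 = 19037)
(-44892 + B)/(49063 + 18314) = (-44892 + 19037)/(49063 + 18314) = -25855/67377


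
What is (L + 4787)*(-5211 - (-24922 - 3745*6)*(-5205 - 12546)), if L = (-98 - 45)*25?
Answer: -1019607850836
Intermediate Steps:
L = -3575 (L = -143*25 = -3575)
(L + 4787)*(-5211 - (-24922 - 3745*6)*(-5205 - 12546)) = (-3575 + 4787)*(-5211 - (-24922 - 3745*6)*(-5205 - 12546)) = 1212*(-5211 - (-24922 - 22470)*(-17751)) = 1212*(-5211 - (-47392)*(-17751)) = 1212*(-5211 - 1*841255392) = 1212*(-5211 - 841255392) = 1212*(-841260603) = -1019607850836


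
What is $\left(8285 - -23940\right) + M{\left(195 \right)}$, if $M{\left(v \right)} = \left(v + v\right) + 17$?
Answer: $32632$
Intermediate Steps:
$M{\left(v \right)} = 17 + 2 v$ ($M{\left(v \right)} = 2 v + 17 = 17 + 2 v$)
$\left(8285 - -23940\right) + M{\left(195 \right)} = \left(8285 - -23940\right) + \left(17 + 2 \cdot 195\right) = \left(8285 + 23940\right) + \left(17 + 390\right) = 32225 + 407 = 32632$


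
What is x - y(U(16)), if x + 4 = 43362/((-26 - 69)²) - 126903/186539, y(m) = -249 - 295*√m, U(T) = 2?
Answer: 419404450918/1683514475 + 295*√2 ≈ 666.32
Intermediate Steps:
y(m) = -249 - 295*√m
x = 209346643/1683514475 (x = -4 + (43362/((-26 - 69)²) - 126903/186539) = -4 + (43362/((-95)²) - 126903*1/186539) = -4 + (43362/9025 - 126903/186539) = -4 + 6943404543/1683514475 = 209346643/1683514475 ≈ 0.12435)
x - y(U(16)) = 209346643/1683514475 - (-249 - 295*√2) = 209346643/1683514475 + (249 + 295*√2) = 419404450918/1683514475 + 295*√2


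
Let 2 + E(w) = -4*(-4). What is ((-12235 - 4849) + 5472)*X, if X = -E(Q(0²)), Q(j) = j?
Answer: 162568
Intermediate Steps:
E(w) = 14 (E(w) = -2 - 4*(-4) = -2 + 16 = 14)
X = -14 (X = -1*14 = -14)
((-12235 - 4849) + 5472)*X = ((-12235 - 4849) + 5472)*(-14) = (-17084 + 5472)*(-14) = -11612*(-14) = 162568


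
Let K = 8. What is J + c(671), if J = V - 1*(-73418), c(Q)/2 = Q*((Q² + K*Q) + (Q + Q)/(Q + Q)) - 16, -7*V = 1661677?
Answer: 4278852365/7 ≈ 6.1126e+8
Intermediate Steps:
V = -1661677/7 (V = -⅐*1661677 = -1661677/7 ≈ -2.3738e+5)
c(Q) = -32 + 2*Q*(1 + Q² + 8*Q) (c(Q) = 2*(Q*((Q² + 8*Q) + (Q + Q)/(Q + Q)) - 16) = 2*(Q*((Q² + 8*Q) + (2*Q)/((2*Q))) - 16) = 2*(Q*((Q² + 8*Q) + (2*Q)*(1/(2*Q))) - 16) = 2*(Q*((Q² + 8*Q) + 1) - 16) = 2*(Q*(1 + Q² + 8*Q) - 16) = 2*(-16 + Q*(1 + Q² + 8*Q)) = -32 + 2*Q*(1 + Q² + 8*Q))
J = -1147751/7 (J = -1661677/7 - 1*(-73418) = -1661677/7 + 73418 = -1147751/7 ≈ -1.6396e+5)
J + c(671) = -1147751/7 + (-32 + 2*671 + 2*671³ + 16*671²) = -1147751/7 + (-32 + 1342 + 2*302111711 + 16*450241) = -1147751/7 + (-32 + 1342 + 604223422 + 7203856) = -1147751/7 + 611428588 = 4278852365/7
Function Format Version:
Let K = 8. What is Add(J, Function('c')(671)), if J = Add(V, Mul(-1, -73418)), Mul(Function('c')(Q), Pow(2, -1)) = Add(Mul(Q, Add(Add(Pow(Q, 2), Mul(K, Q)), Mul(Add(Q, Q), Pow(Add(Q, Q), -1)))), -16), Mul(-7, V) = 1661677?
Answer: Rational(4278852365, 7) ≈ 6.1126e+8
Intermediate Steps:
V = Rational(-1661677, 7) (V = Mul(Rational(-1, 7), 1661677) = Rational(-1661677, 7) ≈ -2.3738e+5)
Function('c')(Q) = Add(-32, Mul(2, Q, Add(1, Pow(Q, 2), Mul(8, Q)))) (Function('c')(Q) = Mul(2, Add(Mul(Q, Add(Add(Pow(Q, 2), Mul(8, Q)), Mul(Add(Q, Q), Pow(Add(Q, Q), -1)))), -16)) = Mul(2, Add(Mul(Q, Add(Add(Pow(Q, 2), Mul(8, Q)), Mul(Mul(2, Q), Pow(Mul(2, Q), -1)))), -16)) = Mul(2, Add(Mul(Q, Add(Add(Pow(Q, 2), Mul(8, Q)), Mul(Mul(2, Q), Mul(Rational(1, 2), Pow(Q, -1))))), -16)) = Mul(2, Add(Mul(Q, Add(Add(Pow(Q, 2), Mul(8, Q)), 1)), -16)) = Mul(2, Add(Mul(Q, Add(1, Pow(Q, 2), Mul(8, Q))), -16)) = Mul(2, Add(-16, Mul(Q, Add(1, Pow(Q, 2), Mul(8, Q))))) = Add(-32, Mul(2, Q, Add(1, Pow(Q, 2), Mul(8, Q)))))
J = Rational(-1147751, 7) (J = Add(Rational(-1661677, 7), Mul(-1, -73418)) = Add(Rational(-1661677, 7), 73418) = Rational(-1147751, 7) ≈ -1.6396e+5)
Add(J, Function('c')(671)) = Add(Rational(-1147751, 7), Add(-32, Mul(2, 671), Mul(2, Pow(671, 3)), Mul(16, Pow(671, 2)))) = Add(Rational(-1147751, 7), Add(-32, 1342, Mul(2, 302111711), Mul(16, 450241))) = Add(Rational(-1147751, 7), Add(-32, 1342, 604223422, 7203856)) = Add(Rational(-1147751, 7), 611428588) = Rational(4278852365, 7)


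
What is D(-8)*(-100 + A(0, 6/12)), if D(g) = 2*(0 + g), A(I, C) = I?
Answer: 1600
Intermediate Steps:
D(g) = 2*g
D(-8)*(-100 + A(0, 6/12)) = (2*(-8))*(-100 + 0) = -16*(-100) = 1600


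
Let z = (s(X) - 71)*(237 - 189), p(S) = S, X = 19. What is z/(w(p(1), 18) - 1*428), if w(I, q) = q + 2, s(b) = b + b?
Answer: 66/17 ≈ 3.8824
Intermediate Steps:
s(b) = 2*b
w(I, q) = 2 + q
z = -1584 (z = (2*19 - 71)*(237 - 189) = (38 - 71)*48 = -33*48 = -1584)
z/(w(p(1), 18) - 1*428) = -1584/((2 + 18) - 1*428) = -1584/(20 - 428) = -1584/(-408) = -1584*(-1/408) = 66/17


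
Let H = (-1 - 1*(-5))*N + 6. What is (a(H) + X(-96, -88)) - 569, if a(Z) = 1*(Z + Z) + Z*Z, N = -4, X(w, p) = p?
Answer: -577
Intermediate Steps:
H = -10 (H = (-1 - 1*(-5))*(-4) + 6 = (-1 + 5)*(-4) + 6 = 4*(-4) + 6 = -16 + 6 = -10)
a(Z) = Z**2 + 2*Z (a(Z) = 1*(2*Z) + Z**2 = 2*Z + Z**2 = Z**2 + 2*Z)
(a(H) + X(-96, -88)) - 569 = (-10*(2 - 10) - 88) - 569 = (-10*(-8) - 88) - 569 = (80 - 88) - 569 = -8 - 569 = -577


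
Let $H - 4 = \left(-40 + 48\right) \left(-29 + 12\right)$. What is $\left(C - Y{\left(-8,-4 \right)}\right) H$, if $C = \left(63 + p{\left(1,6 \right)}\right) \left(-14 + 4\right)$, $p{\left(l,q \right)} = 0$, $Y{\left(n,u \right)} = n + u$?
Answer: $81576$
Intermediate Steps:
$C = -630$ ($C = \left(63 + 0\right) \left(-14 + 4\right) = 63 \left(-10\right) = -630$)
$H = -132$ ($H = 4 + \left(-40 + 48\right) \left(-29 + 12\right) = 4 + 8 \left(-17\right) = 4 - 136 = -132$)
$\left(C - Y{\left(-8,-4 \right)}\right) H = \left(-630 - \left(-8 - 4\right)\right) \left(-132\right) = \left(-630 - -12\right) \left(-132\right) = \left(-630 + 12\right) \left(-132\right) = \left(-618\right) \left(-132\right) = 81576$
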